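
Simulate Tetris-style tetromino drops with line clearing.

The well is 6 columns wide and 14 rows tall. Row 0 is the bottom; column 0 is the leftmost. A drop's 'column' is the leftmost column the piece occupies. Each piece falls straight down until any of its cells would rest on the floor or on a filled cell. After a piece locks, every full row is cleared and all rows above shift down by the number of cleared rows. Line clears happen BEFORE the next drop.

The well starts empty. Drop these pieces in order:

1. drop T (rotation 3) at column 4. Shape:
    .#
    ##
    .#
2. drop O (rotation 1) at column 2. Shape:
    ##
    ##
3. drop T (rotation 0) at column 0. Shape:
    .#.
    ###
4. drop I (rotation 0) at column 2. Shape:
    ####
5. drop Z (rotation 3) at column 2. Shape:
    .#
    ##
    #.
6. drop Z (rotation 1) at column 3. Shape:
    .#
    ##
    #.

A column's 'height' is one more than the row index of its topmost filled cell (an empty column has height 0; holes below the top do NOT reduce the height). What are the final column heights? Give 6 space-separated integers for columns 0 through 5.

Drop 1: T rot3 at col 4 lands with bottom-row=0; cleared 0 line(s) (total 0); column heights now [0 0 0 0 2 3], max=3
Drop 2: O rot1 at col 2 lands with bottom-row=0; cleared 0 line(s) (total 0); column heights now [0 0 2 2 2 3], max=3
Drop 3: T rot0 at col 0 lands with bottom-row=2; cleared 0 line(s) (total 0); column heights now [3 4 3 2 2 3], max=4
Drop 4: I rot0 at col 2 lands with bottom-row=3; cleared 0 line(s) (total 0); column heights now [3 4 4 4 4 4], max=4
Drop 5: Z rot3 at col 2 lands with bottom-row=4; cleared 0 line(s) (total 0); column heights now [3 4 6 7 4 4], max=7
Drop 6: Z rot1 at col 3 lands with bottom-row=7; cleared 0 line(s) (total 0); column heights now [3 4 6 9 10 4], max=10

Answer: 3 4 6 9 10 4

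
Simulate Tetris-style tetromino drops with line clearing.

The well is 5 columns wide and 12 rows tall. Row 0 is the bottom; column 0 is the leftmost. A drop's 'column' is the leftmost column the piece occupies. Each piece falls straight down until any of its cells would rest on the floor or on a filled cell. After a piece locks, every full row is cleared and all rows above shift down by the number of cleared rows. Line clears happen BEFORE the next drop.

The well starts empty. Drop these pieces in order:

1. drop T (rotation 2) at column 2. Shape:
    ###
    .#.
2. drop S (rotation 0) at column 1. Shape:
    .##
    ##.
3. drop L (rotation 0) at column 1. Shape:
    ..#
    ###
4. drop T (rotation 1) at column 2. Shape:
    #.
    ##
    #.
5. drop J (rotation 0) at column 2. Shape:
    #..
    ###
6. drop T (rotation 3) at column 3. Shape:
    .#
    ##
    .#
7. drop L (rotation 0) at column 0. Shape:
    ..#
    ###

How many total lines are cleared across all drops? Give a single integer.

Answer: 1

Derivation:
Drop 1: T rot2 at col 2 lands with bottom-row=0; cleared 0 line(s) (total 0); column heights now [0 0 2 2 2], max=2
Drop 2: S rot0 at col 1 lands with bottom-row=2; cleared 0 line(s) (total 0); column heights now [0 3 4 4 2], max=4
Drop 3: L rot0 at col 1 lands with bottom-row=4; cleared 0 line(s) (total 0); column heights now [0 5 5 6 2], max=6
Drop 4: T rot1 at col 2 lands with bottom-row=5; cleared 0 line(s) (total 0); column heights now [0 5 8 7 2], max=8
Drop 5: J rot0 at col 2 lands with bottom-row=8; cleared 0 line(s) (total 0); column heights now [0 5 10 9 9], max=10
Drop 6: T rot3 at col 3 lands with bottom-row=9; cleared 0 line(s) (total 0); column heights now [0 5 10 11 12], max=12
Drop 7: L rot0 at col 0 lands with bottom-row=10; cleared 1 line(s) (total 1); column heights now [0 5 11 9 11], max=11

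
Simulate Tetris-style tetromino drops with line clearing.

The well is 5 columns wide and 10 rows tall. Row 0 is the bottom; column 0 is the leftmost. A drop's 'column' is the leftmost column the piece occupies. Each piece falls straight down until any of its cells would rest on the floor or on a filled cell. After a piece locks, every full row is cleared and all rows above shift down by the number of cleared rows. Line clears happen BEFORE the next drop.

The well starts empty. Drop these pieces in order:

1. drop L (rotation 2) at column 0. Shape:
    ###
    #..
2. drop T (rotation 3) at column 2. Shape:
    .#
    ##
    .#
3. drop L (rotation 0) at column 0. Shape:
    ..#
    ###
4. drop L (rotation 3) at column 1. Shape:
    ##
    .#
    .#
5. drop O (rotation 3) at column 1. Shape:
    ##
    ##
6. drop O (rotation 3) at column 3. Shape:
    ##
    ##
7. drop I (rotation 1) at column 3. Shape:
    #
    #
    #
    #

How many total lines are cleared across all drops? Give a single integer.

Answer: 0

Derivation:
Drop 1: L rot2 at col 0 lands with bottom-row=0; cleared 0 line(s) (total 0); column heights now [2 2 2 0 0], max=2
Drop 2: T rot3 at col 2 lands with bottom-row=1; cleared 0 line(s) (total 0); column heights now [2 2 3 4 0], max=4
Drop 3: L rot0 at col 0 lands with bottom-row=3; cleared 0 line(s) (total 0); column heights now [4 4 5 4 0], max=5
Drop 4: L rot3 at col 1 lands with bottom-row=5; cleared 0 line(s) (total 0); column heights now [4 8 8 4 0], max=8
Drop 5: O rot3 at col 1 lands with bottom-row=8; cleared 0 line(s) (total 0); column heights now [4 10 10 4 0], max=10
Drop 6: O rot3 at col 3 lands with bottom-row=4; cleared 0 line(s) (total 0); column heights now [4 10 10 6 6], max=10
Drop 7: I rot1 at col 3 lands with bottom-row=6; cleared 0 line(s) (total 0); column heights now [4 10 10 10 6], max=10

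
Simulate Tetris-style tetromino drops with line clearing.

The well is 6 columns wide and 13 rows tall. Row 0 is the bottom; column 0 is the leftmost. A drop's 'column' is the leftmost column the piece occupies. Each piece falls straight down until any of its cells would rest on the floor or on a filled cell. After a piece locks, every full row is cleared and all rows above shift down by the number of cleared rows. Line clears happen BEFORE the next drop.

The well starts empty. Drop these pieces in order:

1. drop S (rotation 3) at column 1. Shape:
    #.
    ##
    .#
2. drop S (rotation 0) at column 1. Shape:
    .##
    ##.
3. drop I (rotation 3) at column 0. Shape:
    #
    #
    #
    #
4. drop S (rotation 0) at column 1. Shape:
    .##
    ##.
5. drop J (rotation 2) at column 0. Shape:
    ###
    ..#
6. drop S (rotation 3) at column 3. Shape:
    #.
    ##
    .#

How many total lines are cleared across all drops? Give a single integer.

Drop 1: S rot3 at col 1 lands with bottom-row=0; cleared 0 line(s) (total 0); column heights now [0 3 2 0 0 0], max=3
Drop 2: S rot0 at col 1 lands with bottom-row=3; cleared 0 line(s) (total 0); column heights now [0 4 5 5 0 0], max=5
Drop 3: I rot3 at col 0 lands with bottom-row=0; cleared 0 line(s) (total 0); column heights now [4 4 5 5 0 0], max=5
Drop 4: S rot0 at col 1 lands with bottom-row=5; cleared 0 line(s) (total 0); column heights now [4 6 7 7 0 0], max=7
Drop 5: J rot2 at col 0 lands with bottom-row=7; cleared 0 line(s) (total 0); column heights now [9 9 9 7 0 0], max=9
Drop 6: S rot3 at col 3 lands with bottom-row=6; cleared 0 line(s) (total 0); column heights now [9 9 9 9 8 0], max=9

Answer: 0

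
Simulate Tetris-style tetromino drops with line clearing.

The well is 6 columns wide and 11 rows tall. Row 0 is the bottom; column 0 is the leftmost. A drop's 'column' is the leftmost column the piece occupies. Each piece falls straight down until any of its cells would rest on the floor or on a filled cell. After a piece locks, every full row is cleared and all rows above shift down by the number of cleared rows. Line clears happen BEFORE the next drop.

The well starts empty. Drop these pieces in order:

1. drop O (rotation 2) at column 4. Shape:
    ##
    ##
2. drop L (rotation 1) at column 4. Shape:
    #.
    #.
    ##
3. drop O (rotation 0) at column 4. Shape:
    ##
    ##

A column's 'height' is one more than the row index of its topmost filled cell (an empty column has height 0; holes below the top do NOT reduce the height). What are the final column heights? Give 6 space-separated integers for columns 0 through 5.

Answer: 0 0 0 0 7 7

Derivation:
Drop 1: O rot2 at col 4 lands with bottom-row=0; cleared 0 line(s) (total 0); column heights now [0 0 0 0 2 2], max=2
Drop 2: L rot1 at col 4 lands with bottom-row=2; cleared 0 line(s) (total 0); column heights now [0 0 0 0 5 3], max=5
Drop 3: O rot0 at col 4 lands with bottom-row=5; cleared 0 line(s) (total 0); column heights now [0 0 0 0 7 7], max=7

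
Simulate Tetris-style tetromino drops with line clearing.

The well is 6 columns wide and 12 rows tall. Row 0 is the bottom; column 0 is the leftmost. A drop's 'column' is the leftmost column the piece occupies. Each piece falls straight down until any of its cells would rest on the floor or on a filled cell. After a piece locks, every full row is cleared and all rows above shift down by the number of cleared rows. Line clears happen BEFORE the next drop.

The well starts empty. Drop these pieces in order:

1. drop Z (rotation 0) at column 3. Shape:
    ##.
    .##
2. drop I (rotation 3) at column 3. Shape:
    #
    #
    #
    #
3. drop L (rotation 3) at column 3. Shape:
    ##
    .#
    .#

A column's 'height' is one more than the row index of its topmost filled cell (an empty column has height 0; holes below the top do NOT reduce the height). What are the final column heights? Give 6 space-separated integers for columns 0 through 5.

Answer: 0 0 0 7 7 1

Derivation:
Drop 1: Z rot0 at col 3 lands with bottom-row=0; cleared 0 line(s) (total 0); column heights now [0 0 0 2 2 1], max=2
Drop 2: I rot3 at col 3 lands with bottom-row=2; cleared 0 line(s) (total 0); column heights now [0 0 0 6 2 1], max=6
Drop 3: L rot3 at col 3 lands with bottom-row=4; cleared 0 line(s) (total 0); column heights now [0 0 0 7 7 1], max=7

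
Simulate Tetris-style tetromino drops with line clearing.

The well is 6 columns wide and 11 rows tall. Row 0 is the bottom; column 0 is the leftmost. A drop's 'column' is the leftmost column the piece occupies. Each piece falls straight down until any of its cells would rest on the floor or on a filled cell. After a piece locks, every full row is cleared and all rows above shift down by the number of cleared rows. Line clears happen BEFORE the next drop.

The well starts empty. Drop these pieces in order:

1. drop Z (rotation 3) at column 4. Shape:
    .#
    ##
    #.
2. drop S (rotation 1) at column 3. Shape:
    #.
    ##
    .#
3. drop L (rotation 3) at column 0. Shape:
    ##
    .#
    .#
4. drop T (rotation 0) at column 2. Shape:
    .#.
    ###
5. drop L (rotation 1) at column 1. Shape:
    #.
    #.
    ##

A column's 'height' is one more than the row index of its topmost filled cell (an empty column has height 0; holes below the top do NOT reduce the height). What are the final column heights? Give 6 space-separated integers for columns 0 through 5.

Answer: 3 9 7 7 6 3

Derivation:
Drop 1: Z rot3 at col 4 lands with bottom-row=0; cleared 0 line(s) (total 0); column heights now [0 0 0 0 2 3], max=3
Drop 2: S rot1 at col 3 lands with bottom-row=2; cleared 0 line(s) (total 0); column heights now [0 0 0 5 4 3], max=5
Drop 3: L rot3 at col 0 lands with bottom-row=0; cleared 0 line(s) (total 0); column heights now [3 3 0 5 4 3], max=5
Drop 4: T rot0 at col 2 lands with bottom-row=5; cleared 0 line(s) (total 0); column heights now [3 3 6 7 6 3], max=7
Drop 5: L rot1 at col 1 lands with bottom-row=6; cleared 0 line(s) (total 0); column heights now [3 9 7 7 6 3], max=9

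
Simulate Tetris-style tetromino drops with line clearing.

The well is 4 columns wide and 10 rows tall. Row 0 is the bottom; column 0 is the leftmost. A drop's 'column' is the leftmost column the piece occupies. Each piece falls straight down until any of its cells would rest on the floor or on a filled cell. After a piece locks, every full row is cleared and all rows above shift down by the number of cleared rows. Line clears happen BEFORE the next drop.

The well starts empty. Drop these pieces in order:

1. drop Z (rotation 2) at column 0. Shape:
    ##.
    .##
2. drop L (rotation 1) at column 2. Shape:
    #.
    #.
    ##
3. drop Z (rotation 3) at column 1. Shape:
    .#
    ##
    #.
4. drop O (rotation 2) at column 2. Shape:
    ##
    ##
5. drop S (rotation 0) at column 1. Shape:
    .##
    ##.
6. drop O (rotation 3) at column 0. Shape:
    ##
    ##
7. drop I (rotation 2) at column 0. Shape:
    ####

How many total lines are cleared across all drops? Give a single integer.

Drop 1: Z rot2 at col 0 lands with bottom-row=0; cleared 0 line(s) (total 0); column heights now [2 2 1 0], max=2
Drop 2: L rot1 at col 2 lands with bottom-row=1; cleared 1 line(s) (total 1); column heights now [0 1 3 0], max=3
Drop 3: Z rot3 at col 1 lands with bottom-row=2; cleared 0 line(s) (total 1); column heights now [0 4 5 0], max=5
Drop 4: O rot2 at col 2 lands with bottom-row=5; cleared 0 line(s) (total 1); column heights now [0 4 7 7], max=7
Drop 5: S rot0 at col 1 lands with bottom-row=7; cleared 0 line(s) (total 1); column heights now [0 8 9 9], max=9
Drop 6: O rot3 at col 0 lands with bottom-row=8; cleared 1 line(s) (total 2); column heights now [9 9 8 7], max=9
Drop 7: I rot2 at col 0 lands with bottom-row=9; cleared 1 line(s) (total 3); column heights now [9 9 8 7], max=9

Answer: 3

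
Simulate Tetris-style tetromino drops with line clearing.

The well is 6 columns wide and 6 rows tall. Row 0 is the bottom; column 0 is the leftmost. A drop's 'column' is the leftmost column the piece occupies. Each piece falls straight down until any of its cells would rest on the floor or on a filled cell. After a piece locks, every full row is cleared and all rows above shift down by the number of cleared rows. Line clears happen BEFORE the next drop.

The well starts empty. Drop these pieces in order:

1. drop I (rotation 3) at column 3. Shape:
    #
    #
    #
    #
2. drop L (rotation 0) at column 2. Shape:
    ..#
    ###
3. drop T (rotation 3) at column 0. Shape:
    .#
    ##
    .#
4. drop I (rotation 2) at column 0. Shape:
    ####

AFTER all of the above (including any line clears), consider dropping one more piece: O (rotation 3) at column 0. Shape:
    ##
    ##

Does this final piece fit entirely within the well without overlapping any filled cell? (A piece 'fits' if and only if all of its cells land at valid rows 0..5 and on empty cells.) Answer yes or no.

Drop 1: I rot3 at col 3 lands with bottom-row=0; cleared 0 line(s) (total 0); column heights now [0 0 0 4 0 0], max=4
Drop 2: L rot0 at col 2 lands with bottom-row=4; cleared 0 line(s) (total 0); column heights now [0 0 5 5 6 0], max=6
Drop 3: T rot3 at col 0 lands with bottom-row=0; cleared 0 line(s) (total 0); column heights now [2 3 5 5 6 0], max=6
Drop 4: I rot2 at col 0 lands with bottom-row=5; cleared 0 line(s) (total 0); column heights now [6 6 6 6 6 0], max=6
Test piece O rot3 at col 0 (width 2): heights before test = [6 6 6 6 6 0]; fits = False

Answer: no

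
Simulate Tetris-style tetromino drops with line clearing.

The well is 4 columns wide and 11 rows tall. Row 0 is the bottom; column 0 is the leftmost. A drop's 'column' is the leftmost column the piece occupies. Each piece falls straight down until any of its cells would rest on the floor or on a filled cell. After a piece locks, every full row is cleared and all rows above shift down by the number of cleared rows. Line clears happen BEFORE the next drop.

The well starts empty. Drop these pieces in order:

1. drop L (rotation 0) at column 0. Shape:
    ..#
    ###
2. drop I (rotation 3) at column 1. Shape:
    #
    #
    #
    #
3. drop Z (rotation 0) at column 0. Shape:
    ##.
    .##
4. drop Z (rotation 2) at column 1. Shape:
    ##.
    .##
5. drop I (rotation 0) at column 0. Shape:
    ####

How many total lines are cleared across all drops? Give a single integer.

Answer: 2

Derivation:
Drop 1: L rot0 at col 0 lands with bottom-row=0; cleared 0 line(s) (total 0); column heights now [1 1 2 0], max=2
Drop 2: I rot3 at col 1 lands with bottom-row=1; cleared 0 line(s) (total 0); column heights now [1 5 2 0], max=5
Drop 3: Z rot0 at col 0 lands with bottom-row=5; cleared 0 line(s) (total 0); column heights now [7 7 6 0], max=7
Drop 4: Z rot2 at col 1 lands with bottom-row=6; cleared 1 line(s) (total 1); column heights now [1 7 7 0], max=7
Drop 5: I rot0 at col 0 lands with bottom-row=7; cleared 1 line(s) (total 2); column heights now [1 7 7 0], max=7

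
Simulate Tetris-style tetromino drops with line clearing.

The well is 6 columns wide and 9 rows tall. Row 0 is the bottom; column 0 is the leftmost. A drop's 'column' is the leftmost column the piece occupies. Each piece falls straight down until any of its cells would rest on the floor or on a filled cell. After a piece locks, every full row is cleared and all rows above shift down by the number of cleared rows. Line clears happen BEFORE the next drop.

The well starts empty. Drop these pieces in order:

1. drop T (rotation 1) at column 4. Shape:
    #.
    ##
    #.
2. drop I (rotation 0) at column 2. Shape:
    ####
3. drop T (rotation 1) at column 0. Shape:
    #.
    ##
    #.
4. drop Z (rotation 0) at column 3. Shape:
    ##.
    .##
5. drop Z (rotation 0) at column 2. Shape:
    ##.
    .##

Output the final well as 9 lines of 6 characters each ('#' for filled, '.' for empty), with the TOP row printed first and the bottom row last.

Answer: ......
..##..
...##.
...##.
....##
..####
#...#.
##..##
#...#.

Derivation:
Drop 1: T rot1 at col 4 lands with bottom-row=0; cleared 0 line(s) (total 0); column heights now [0 0 0 0 3 2], max=3
Drop 2: I rot0 at col 2 lands with bottom-row=3; cleared 0 line(s) (total 0); column heights now [0 0 4 4 4 4], max=4
Drop 3: T rot1 at col 0 lands with bottom-row=0; cleared 0 line(s) (total 0); column heights now [3 2 4 4 4 4], max=4
Drop 4: Z rot0 at col 3 lands with bottom-row=4; cleared 0 line(s) (total 0); column heights now [3 2 4 6 6 5], max=6
Drop 5: Z rot0 at col 2 lands with bottom-row=6; cleared 0 line(s) (total 0); column heights now [3 2 8 8 7 5], max=8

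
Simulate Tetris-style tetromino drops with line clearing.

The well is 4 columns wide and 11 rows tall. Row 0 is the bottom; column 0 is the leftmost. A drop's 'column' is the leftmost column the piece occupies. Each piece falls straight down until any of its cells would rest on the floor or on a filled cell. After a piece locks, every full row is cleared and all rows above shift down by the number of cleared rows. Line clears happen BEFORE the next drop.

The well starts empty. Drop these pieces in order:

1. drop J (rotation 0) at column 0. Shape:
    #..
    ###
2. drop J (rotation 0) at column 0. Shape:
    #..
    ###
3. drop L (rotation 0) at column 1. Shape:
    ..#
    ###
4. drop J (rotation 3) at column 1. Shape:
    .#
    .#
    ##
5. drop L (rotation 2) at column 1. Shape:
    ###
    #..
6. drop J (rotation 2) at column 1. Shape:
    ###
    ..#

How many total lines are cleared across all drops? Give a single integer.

Answer: 1

Derivation:
Drop 1: J rot0 at col 0 lands with bottom-row=0; cleared 0 line(s) (total 0); column heights now [2 1 1 0], max=2
Drop 2: J rot0 at col 0 lands with bottom-row=2; cleared 0 line(s) (total 0); column heights now [4 3 3 0], max=4
Drop 3: L rot0 at col 1 lands with bottom-row=3; cleared 1 line(s) (total 1); column heights now [3 3 3 4], max=4
Drop 4: J rot3 at col 1 lands with bottom-row=3; cleared 0 line(s) (total 1); column heights now [3 4 6 4], max=6
Drop 5: L rot2 at col 1 lands with bottom-row=5; cleared 0 line(s) (total 1); column heights now [3 7 7 7], max=7
Drop 6: J rot2 at col 1 lands with bottom-row=7; cleared 0 line(s) (total 1); column heights now [3 9 9 9], max=9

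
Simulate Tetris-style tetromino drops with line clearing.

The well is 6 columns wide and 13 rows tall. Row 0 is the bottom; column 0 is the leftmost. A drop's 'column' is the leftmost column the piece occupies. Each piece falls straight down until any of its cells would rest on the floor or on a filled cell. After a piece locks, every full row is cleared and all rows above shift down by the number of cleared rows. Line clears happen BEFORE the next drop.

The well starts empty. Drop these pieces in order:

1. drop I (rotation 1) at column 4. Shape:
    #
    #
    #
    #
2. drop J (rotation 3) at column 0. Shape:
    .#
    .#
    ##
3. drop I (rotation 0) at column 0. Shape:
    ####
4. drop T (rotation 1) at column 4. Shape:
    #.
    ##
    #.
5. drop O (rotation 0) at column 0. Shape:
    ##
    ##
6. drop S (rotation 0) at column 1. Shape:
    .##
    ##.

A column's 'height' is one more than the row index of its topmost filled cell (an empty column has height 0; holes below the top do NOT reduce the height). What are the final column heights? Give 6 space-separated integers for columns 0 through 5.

Drop 1: I rot1 at col 4 lands with bottom-row=0; cleared 0 line(s) (total 0); column heights now [0 0 0 0 4 0], max=4
Drop 2: J rot3 at col 0 lands with bottom-row=0; cleared 0 line(s) (total 0); column heights now [1 3 0 0 4 0], max=4
Drop 3: I rot0 at col 0 lands with bottom-row=3; cleared 0 line(s) (total 0); column heights now [4 4 4 4 4 0], max=4
Drop 4: T rot1 at col 4 lands with bottom-row=4; cleared 0 line(s) (total 0); column heights now [4 4 4 4 7 6], max=7
Drop 5: O rot0 at col 0 lands with bottom-row=4; cleared 0 line(s) (total 0); column heights now [6 6 4 4 7 6], max=7
Drop 6: S rot0 at col 1 lands with bottom-row=6; cleared 0 line(s) (total 0); column heights now [6 7 8 8 7 6], max=8

Answer: 6 7 8 8 7 6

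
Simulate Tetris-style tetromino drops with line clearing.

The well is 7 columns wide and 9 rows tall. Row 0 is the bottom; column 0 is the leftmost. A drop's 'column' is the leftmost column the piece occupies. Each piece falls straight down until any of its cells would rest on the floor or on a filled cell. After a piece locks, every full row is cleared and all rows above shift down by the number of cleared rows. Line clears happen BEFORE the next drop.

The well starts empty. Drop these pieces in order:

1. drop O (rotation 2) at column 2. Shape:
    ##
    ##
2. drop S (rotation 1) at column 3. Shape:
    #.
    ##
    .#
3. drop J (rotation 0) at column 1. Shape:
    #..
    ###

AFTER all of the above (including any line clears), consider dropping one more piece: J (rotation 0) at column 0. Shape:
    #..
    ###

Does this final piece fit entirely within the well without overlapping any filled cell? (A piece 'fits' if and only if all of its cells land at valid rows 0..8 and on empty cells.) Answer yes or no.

Answer: yes

Derivation:
Drop 1: O rot2 at col 2 lands with bottom-row=0; cleared 0 line(s) (total 0); column heights now [0 0 2 2 0 0 0], max=2
Drop 2: S rot1 at col 3 lands with bottom-row=1; cleared 0 line(s) (total 0); column heights now [0 0 2 4 3 0 0], max=4
Drop 3: J rot0 at col 1 lands with bottom-row=4; cleared 0 line(s) (total 0); column heights now [0 6 5 5 3 0 0], max=6
Test piece J rot0 at col 0 (width 3): heights before test = [0 6 5 5 3 0 0]; fits = True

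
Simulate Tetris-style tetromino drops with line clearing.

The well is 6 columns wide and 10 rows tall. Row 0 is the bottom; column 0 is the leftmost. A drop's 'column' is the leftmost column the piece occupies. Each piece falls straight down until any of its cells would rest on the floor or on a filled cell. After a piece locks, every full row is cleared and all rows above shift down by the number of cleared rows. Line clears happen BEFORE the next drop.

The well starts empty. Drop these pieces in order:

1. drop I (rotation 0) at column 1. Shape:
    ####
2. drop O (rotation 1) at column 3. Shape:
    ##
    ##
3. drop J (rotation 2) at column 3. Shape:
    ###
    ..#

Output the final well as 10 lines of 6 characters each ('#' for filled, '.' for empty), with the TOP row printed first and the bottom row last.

Drop 1: I rot0 at col 1 lands with bottom-row=0; cleared 0 line(s) (total 0); column heights now [0 1 1 1 1 0], max=1
Drop 2: O rot1 at col 3 lands with bottom-row=1; cleared 0 line(s) (total 0); column heights now [0 1 1 3 3 0], max=3
Drop 3: J rot2 at col 3 lands with bottom-row=2; cleared 0 line(s) (total 0); column heights now [0 1 1 4 4 4], max=4

Answer: ......
......
......
......
......
......
...###
...###
...##.
.####.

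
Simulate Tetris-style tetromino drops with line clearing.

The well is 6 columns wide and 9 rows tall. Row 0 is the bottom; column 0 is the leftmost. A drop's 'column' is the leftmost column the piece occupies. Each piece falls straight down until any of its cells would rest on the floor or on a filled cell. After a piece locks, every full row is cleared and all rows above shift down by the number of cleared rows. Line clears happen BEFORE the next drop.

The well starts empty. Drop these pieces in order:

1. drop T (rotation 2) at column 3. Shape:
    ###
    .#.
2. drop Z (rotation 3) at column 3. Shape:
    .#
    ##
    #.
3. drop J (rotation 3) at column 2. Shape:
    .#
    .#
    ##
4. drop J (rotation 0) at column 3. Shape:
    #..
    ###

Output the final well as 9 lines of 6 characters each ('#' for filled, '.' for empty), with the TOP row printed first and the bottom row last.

Answer: ...#..
...###
...#..
...#..
..###.
...##.
...#..
...###
....#.

Derivation:
Drop 1: T rot2 at col 3 lands with bottom-row=0; cleared 0 line(s) (total 0); column heights now [0 0 0 2 2 2], max=2
Drop 2: Z rot3 at col 3 lands with bottom-row=2; cleared 0 line(s) (total 0); column heights now [0 0 0 4 5 2], max=5
Drop 3: J rot3 at col 2 lands with bottom-row=4; cleared 0 line(s) (total 0); column heights now [0 0 5 7 5 2], max=7
Drop 4: J rot0 at col 3 lands with bottom-row=7; cleared 0 line(s) (total 0); column heights now [0 0 5 9 8 8], max=9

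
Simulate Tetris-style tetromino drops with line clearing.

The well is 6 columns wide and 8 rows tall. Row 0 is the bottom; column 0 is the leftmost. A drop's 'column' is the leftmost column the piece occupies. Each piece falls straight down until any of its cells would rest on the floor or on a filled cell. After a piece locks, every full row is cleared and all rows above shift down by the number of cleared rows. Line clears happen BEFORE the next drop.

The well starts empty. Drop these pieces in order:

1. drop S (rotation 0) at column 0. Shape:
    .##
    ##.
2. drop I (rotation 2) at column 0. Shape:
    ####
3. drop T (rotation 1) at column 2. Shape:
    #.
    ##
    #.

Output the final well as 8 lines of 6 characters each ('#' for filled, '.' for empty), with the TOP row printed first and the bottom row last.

Answer: ......
......
..#...
..##..
..#...
####..
.##...
##....

Derivation:
Drop 1: S rot0 at col 0 lands with bottom-row=0; cleared 0 line(s) (total 0); column heights now [1 2 2 0 0 0], max=2
Drop 2: I rot2 at col 0 lands with bottom-row=2; cleared 0 line(s) (total 0); column heights now [3 3 3 3 0 0], max=3
Drop 3: T rot1 at col 2 lands with bottom-row=3; cleared 0 line(s) (total 0); column heights now [3 3 6 5 0 0], max=6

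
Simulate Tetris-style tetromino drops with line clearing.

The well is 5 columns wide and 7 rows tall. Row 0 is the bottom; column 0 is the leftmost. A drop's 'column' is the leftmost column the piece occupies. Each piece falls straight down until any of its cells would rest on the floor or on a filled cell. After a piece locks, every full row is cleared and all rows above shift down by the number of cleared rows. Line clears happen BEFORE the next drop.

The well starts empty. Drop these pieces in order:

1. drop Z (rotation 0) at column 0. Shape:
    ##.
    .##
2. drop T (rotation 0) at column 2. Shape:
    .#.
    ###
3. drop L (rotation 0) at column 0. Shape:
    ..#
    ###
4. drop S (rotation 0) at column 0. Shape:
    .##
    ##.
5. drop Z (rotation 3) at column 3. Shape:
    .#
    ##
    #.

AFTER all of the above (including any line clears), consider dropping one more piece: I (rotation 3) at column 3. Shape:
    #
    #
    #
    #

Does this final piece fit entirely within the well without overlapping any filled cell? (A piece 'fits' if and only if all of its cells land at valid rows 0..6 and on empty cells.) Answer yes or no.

Drop 1: Z rot0 at col 0 lands with bottom-row=0; cleared 0 line(s) (total 0); column heights now [2 2 1 0 0], max=2
Drop 2: T rot0 at col 2 lands with bottom-row=1; cleared 1 line(s) (total 1); column heights now [0 1 1 2 0], max=2
Drop 3: L rot0 at col 0 lands with bottom-row=1; cleared 0 line(s) (total 1); column heights now [2 2 3 2 0], max=3
Drop 4: S rot0 at col 0 lands with bottom-row=2; cleared 0 line(s) (total 1); column heights now [3 4 4 2 0], max=4
Drop 5: Z rot3 at col 3 lands with bottom-row=2; cleared 0 line(s) (total 1); column heights now [3 4 4 4 5], max=5
Test piece I rot3 at col 3 (width 1): heights before test = [3 4 4 4 5]; fits = False

Answer: no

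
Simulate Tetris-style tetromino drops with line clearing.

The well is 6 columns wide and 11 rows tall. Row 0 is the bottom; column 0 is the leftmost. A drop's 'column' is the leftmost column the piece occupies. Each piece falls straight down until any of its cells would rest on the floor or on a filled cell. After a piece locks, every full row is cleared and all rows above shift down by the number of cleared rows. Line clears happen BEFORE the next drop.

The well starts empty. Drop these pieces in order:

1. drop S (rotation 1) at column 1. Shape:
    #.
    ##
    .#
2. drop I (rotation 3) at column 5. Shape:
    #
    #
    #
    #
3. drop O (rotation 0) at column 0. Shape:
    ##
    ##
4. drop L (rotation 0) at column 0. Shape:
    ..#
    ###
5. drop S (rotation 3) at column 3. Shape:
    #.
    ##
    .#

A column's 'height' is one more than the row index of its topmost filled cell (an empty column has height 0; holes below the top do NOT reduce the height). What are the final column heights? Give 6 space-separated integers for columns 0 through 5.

Answer: 6 6 7 3 2 4

Derivation:
Drop 1: S rot1 at col 1 lands with bottom-row=0; cleared 0 line(s) (total 0); column heights now [0 3 2 0 0 0], max=3
Drop 2: I rot3 at col 5 lands with bottom-row=0; cleared 0 line(s) (total 0); column heights now [0 3 2 0 0 4], max=4
Drop 3: O rot0 at col 0 lands with bottom-row=3; cleared 0 line(s) (total 0); column heights now [5 5 2 0 0 4], max=5
Drop 4: L rot0 at col 0 lands with bottom-row=5; cleared 0 line(s) (total 0); column heights now [6 6 7 0 0 4], max=7
Drop 5: S rot3 at col 3 lands with bottom-row=0; cleared 0 line(s) (total 0); column heights now [6 6 7 3 2 4], max=7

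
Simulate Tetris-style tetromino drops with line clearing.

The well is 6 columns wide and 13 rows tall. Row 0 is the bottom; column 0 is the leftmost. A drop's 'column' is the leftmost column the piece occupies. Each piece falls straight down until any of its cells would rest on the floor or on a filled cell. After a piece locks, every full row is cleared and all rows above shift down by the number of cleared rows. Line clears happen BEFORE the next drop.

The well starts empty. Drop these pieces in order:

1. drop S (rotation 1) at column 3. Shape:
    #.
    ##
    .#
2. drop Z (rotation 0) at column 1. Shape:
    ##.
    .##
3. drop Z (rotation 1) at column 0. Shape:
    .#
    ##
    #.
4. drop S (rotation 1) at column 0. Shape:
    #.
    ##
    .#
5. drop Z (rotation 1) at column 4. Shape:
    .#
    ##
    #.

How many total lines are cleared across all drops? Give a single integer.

Answer: 0

Derivation:
Drop 1: S rot1 at col 3 lands with bottom-row=0; cleared 0 line(s) (total 0); column heights now [0 0 0 3 2 0], max=3
Drop 2: Z rot0 at col 1 lands with bottom-row=3; cleared 0 line(s) (total 0); column heights now [0 5 5 4 2 0], max=5
Drop 3: Z rot1 at col 0 lands with bottom-row=4; cleared 0 line(s) (total 0); column heights now [6 7 5 4 2 0], max=7
Drop 4: S rot1 at col 0 lands with bottom-row=7; cleared 0 line(s) (total 0); column heights now [10 9 5 4 2 0], max=10
Drop 5: Z rot1 at col 4 lands with bottom-row=2; cleared 0 line(s) (total 0); column heights now [10 9 5 4 4 5], max=10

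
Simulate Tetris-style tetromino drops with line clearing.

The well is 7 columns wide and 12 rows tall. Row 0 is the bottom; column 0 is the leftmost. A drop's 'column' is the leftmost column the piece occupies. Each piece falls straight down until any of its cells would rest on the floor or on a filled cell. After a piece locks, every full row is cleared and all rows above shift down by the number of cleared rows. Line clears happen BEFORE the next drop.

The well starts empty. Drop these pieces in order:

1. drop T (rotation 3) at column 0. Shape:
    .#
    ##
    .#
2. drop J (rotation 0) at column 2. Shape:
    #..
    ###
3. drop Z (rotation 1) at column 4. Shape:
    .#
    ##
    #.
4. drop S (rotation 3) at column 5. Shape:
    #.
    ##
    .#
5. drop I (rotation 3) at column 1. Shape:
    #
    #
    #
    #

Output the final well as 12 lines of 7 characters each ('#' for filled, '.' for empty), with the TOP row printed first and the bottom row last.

Drop 1: T rot3 at col 0 lands with bottom-row=0; cleared 0 line(s) (total 0); column heights now [2 3 0 0 0 0 0], max=3
Drop 2: J rot0 at col 2 lands with bottom-row=0; cleared 0 line(s) (total 0); column heights now [2 3 2 1 1 0 0], max=3
Drop 3: Z rot1 at col 4 lands with bottom-row=1; cleared 0 line(s) (total 0); column heights now [2 3 2 1 3 4 0], max=4
Drop 4: S rot3 at col 5 lands with bottom-row=3; cleared 0 line(s) (total 0); column heights now [2 3 2 1 3 6 5], max=6
Drop 5: I rot3 at col 1 lands with bottom-row=3; cleared 0 line(s) (total 0); column heights now [2 7 2 1 3 6 5], max=7

Answer: .......
.......
.......
.......
.......
.#.....
.#...#.
.#...##
.#...##
.#..##.
###.#..
.####..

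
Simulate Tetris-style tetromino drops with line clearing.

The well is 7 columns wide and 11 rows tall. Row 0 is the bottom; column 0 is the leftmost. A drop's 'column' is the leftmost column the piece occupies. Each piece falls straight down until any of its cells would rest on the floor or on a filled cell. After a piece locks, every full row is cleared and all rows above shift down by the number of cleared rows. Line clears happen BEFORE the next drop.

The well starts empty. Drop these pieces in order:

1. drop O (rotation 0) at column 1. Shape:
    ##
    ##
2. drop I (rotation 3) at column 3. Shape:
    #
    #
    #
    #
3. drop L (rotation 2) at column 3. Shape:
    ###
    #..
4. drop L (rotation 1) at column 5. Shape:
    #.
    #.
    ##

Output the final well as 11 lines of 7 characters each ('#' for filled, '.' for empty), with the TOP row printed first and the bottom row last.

Drop 1: O rot0 at col 1 lands with bottom-row=0; cleared 0 line(s) (total 0); column heights now [0 2 2 0 0 0 0], max=2
Drop 2: I rot3 at col 3 lands with bottom-row=0; cleared 0 line(s) (total 0); column heights now [0 2 2 4 0 0 0], max=4
Drop 3: L rot2 at col 3 lands with bottom-row=4; cleared 0 line(s) (total 0); column heights now [0 2 2 6 6 6 0], max=6
Drop 4: L rot1 at col 5 lands with bottom-row=6; cleared 0 line(s) (total 0); column heights now [0 2 2 6 6 9 7], max=9

Answer: .......
.......
.....#.
.....#.
.....##
...###.
...#...
...#...
...#...
.###...
.###...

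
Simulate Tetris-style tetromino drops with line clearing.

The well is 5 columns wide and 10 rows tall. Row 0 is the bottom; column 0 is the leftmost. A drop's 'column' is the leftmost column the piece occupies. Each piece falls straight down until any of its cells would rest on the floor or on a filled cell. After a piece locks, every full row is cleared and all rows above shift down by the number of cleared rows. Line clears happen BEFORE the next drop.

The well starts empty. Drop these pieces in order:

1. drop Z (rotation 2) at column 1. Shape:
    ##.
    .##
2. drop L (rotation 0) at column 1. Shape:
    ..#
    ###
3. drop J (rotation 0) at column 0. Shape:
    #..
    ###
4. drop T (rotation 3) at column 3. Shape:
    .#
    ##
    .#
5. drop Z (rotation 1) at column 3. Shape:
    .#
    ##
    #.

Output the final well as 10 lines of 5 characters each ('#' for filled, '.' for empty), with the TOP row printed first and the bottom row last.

Answer: .....
.....
.....
....#
...##
...##
#..##
.###.
.##..
..##.

Derivation:
Drop 1: Z rot2 at col 1 lands with bottom-row=0; cleared 0 line(s) (total 0); column heights now [0 2 2 1 0], max=2
Drop 2: L rot0 at col 1 lands with bottom-row=2; cleared 0 line(s) (total 0); column heights now [0 3 3 4 0], max=4
Drop 3: J rot0 at col 0 lands with bottom-row=3; cleared 0 line(s) (total 0); column heights now [5 4 4 4 0], max=5
Drop 4: T rot3 at col 3 lands with bottom-row=3; cleared 1 line(s) (total 1); column heights now [4 3 3 4 5], max=5
Drop 5: Z rot1 at col 3 lands with bottom-row=4; cleared 0 line(s) (total 1); column heights now [4 3 3 6 7], max=7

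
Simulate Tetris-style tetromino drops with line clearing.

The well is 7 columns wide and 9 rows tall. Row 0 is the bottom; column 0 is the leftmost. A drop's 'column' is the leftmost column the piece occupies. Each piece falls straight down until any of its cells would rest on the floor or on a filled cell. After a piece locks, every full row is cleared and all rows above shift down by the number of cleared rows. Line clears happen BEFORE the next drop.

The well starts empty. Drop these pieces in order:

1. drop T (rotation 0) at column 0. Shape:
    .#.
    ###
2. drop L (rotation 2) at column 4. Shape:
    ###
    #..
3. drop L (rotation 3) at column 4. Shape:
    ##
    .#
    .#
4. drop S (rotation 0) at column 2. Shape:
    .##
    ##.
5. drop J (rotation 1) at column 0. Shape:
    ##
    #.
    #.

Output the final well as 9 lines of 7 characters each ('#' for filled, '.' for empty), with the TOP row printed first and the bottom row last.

Answer: .......
.......
.......
...##..
..####.
##...#.
#....#.
##..###
###.#..

Derivation:
Drop 1: T rot0 at col 0 lands with bottom-row=0; cleared 0 line(s) (total 0); column heights now [1 2 1 0 0 0 0], max=2
Drop 2: L rot2 at col 4 lands with bottom-row=0; cleared 0 line(s) (total 0); column heights now [1 2 1 0 2 2 2], max=2
Drop 3: L rot3 at col 4 lands with bottom-row=2; cleared 0 line(s) (total 0); column heights now [1 2 1 0 5 5 2], max=5
Drop 4: S rot0 at col 2 lands with bottom-row=4; cleared 0 line(s) (total 0); column heights now [1 2 5 6 6 5 2], max=6
Drop 5: J rot1 at col 0 lands with bottom-row=1; cleared 0 line(s) (total 0); column heights now [4 4 5 6 6 5 2], max=6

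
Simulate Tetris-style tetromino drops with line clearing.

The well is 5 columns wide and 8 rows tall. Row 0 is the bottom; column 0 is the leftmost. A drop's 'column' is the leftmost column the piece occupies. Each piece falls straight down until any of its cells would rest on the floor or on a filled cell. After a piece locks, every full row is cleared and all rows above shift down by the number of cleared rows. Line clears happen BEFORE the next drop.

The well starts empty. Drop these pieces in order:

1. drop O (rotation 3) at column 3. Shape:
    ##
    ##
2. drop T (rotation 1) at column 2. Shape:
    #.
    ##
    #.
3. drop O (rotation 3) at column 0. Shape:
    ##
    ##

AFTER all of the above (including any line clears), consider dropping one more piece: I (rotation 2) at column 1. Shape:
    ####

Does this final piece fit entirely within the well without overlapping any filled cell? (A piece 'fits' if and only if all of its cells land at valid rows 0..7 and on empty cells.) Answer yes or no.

Answer: yes

Derivation:
Drop 1: O rot3 at col 3 lands with bottom-row=0; cleared 0 line(s) (total 0); column heights now [0 0 0 2 2], max=2
Drop 2: T rot1 at col 2 lands with bottom-row=1; cleared 0 line(s) (total 0); column heights now [0 0 4 3 2], max=4
Drop 3: O rot3 at col 0 lands with bottom-row=0; cleared 1 line(s) (total 1); column heights now [1 1 3 2 1], max=3
Test piece I rot2 at col 1 (width 4): heights before test = [1 1 3 2 1]; fits = True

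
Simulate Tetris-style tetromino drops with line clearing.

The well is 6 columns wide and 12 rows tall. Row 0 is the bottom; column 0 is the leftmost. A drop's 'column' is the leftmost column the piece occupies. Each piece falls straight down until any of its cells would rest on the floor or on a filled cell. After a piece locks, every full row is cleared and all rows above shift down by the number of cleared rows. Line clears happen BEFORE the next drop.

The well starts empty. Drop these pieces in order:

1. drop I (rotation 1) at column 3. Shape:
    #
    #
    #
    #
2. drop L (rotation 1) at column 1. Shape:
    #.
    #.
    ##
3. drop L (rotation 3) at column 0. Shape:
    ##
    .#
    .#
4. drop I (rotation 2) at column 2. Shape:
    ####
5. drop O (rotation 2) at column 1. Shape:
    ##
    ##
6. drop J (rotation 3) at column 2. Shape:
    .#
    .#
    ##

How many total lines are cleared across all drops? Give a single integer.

Drop 1: I rot1 at col 3 lands with bottom-row=0; cleared 0 line(s) (total 0); column heights now [0 0 0 4 0 0], max=4
Drop 2: L rot1 at col 1 lands with bottom-row=0; cleared 0 line(s) (total 0); column heights now [0 3 1 4 0 0], max=4
Drop 3: L rot3 at col 0 lands with bottom-row=3; cleared 0 line(s) (total 0); column heights now [6 6 1 4 0 0], max=6
Drop 4: I rot2 at col 2 lands with bottom-row=4; cleared 0 line(s) (total 0); column heights now [6 6 5 5 5 5], max=6
Drop 5: O rot2 at col 1 lands with bottom-row=6; cleared 0 line(s) (total 0); column heights now [6 8 8 5 5 5], max=8
Drop 6: J rot3 at col 2 lands with bottom-row=8; cleared 0 line(s) (total 0); column heights now [6 8 9 11 5 5], max=11

Answer: 0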